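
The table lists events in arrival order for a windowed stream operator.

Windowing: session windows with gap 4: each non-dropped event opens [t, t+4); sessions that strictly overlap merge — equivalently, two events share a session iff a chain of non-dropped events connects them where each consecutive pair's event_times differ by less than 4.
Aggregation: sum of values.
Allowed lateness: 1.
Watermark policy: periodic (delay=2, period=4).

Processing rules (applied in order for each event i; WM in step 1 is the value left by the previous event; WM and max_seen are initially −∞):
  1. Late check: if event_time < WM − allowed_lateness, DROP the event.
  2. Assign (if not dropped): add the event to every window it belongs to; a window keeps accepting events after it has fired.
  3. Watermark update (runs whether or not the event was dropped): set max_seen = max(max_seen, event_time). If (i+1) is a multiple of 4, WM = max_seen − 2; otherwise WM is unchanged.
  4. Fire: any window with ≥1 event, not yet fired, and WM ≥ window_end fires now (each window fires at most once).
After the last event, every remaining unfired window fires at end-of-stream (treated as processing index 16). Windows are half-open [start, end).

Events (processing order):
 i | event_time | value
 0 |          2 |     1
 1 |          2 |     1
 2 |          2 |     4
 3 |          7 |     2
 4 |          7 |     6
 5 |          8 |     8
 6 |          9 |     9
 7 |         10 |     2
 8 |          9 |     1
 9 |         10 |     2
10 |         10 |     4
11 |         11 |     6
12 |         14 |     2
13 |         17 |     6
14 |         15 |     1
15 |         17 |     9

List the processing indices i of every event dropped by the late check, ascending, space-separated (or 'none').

i=0 t=2 v=1: → [2,6); WM=−∞
i=1 t=2 v=1: → [2,6); WM=−∞
i=2 t=2 v=4: → [2,6); WM=−∞
i=3 t=7 v=2: → [7,11); WM=5
i=4 t=7 v=6: → [7,11); WM=5
i=5 t=8 v=8: → [7,12); WM=5
i=6 t=9 v=9: → [7,13); WM=5
i=7 t=10 v=2: → [7,14); WM=8
i=8 t=9 v=1: → [7,14); WM=8
i=9 t=10 v=2: → [7,14); WM=8
i=10 t=10 v=4: → [7,14); WM=8
i=11 t=11 v=6: → [7,15); WM=9
i=12 t=14 v=2: → [7,18); WM=9
i=13 t=17 v=6: → [7,21); WM=9
i=14 t=15 v=1: → [7,21); WM=9
i=15 t=17 v=9: → [7,21); WM=15

none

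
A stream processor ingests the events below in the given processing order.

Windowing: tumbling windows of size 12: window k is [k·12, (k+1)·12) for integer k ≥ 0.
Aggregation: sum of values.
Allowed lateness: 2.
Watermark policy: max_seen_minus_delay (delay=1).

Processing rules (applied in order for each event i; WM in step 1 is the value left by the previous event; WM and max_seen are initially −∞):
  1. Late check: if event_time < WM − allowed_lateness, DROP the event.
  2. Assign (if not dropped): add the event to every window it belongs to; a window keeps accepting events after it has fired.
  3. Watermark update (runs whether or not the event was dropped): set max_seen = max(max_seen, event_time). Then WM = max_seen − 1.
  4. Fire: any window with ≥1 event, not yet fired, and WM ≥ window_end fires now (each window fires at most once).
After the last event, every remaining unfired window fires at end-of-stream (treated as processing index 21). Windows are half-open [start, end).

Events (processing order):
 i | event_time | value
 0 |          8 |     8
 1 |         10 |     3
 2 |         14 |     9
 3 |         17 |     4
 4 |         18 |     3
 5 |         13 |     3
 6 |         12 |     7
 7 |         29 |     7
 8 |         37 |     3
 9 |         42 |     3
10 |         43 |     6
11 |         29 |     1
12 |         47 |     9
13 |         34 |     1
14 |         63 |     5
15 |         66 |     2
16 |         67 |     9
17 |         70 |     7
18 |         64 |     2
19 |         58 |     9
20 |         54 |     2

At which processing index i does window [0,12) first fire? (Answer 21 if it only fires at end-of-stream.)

2

i=0 t=8 v=8: → [0,12); WM=7
i=1 t=10 v=3: → [0,12); WM=9
i=2 t=14 v=9: → [12,24); WM=13; [0,12) fires=11
i=3 t=17 v=4: → [12,24); WM=16
i=4 t=18 v=3: → [12,24); WM=17
i=5 t=13 v=3: DROP (t<17-2); WM=17
i=6 t=12 v=7: DROP (t<17-2); WM=17
i=7 t=29 v=7: → [24,36); WM=28; [12,24) fires=16
i=8 t=37 v=3: → [36,48); WM=36; [24,36) fires=7
i=9 t=42 v=3: → [36,48); WM=41
i=10 t=43 v=6: → [36,48); WM=42
i=11 t=29 v=1: DROP (t<42-2); WM=42
i=12 t=47 v=9: → [36,48); WM=46
i=13 t=34 v=1: DROP (t<46-2); WM=46
i=14 t=63 v=5: → [60,72); WM=62; [36,48) fires=21
i=15 t=66 v=2: → [60,72); WM=65
i=16 t=67 v=9: → [60,72); WM=66
i=17 t=70 v=7: → [60,72); WM=69
i=18 t=64 v=2: DROP (t<69-2); WM=69
i=19 t=58 v=9: DROP (t<69-2); WM=69
i=20 t=54 v=2: DROP (t<69-2); WM=69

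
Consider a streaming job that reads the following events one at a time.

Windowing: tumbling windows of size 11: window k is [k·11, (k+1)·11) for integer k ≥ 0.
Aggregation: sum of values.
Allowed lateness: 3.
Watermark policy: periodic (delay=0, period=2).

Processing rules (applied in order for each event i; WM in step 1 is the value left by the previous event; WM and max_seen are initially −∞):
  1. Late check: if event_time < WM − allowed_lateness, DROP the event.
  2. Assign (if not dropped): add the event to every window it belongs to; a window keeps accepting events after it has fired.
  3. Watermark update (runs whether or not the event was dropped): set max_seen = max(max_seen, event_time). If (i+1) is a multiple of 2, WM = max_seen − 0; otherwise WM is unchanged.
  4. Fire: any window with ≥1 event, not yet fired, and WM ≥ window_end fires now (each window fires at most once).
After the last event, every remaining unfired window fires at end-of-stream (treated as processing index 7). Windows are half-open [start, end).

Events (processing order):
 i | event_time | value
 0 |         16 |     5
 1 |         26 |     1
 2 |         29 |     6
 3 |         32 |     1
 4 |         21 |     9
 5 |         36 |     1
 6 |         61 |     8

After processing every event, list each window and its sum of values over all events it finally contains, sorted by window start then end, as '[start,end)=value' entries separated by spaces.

[11,22)=5 [22,33)=8 [33,44)=1 [55,66)=8

i=0 t=16 v=5: → [11,22); WM=−∞
i=1 t=26 v=1: → [22,33); WM=26; [11,22) fires=5
i=2 t=29 v=6: → [22,33); WM=26
i=3 t=32 v=1: → [22,33); WM=32
i=4 t=21 v=9: DROP (t<32-3); WM=32
i=5 t=36 v=1: → [33,44); WM=36; [22,33) fires=8
i=6 t=61 v=8: → [55,66); WM=36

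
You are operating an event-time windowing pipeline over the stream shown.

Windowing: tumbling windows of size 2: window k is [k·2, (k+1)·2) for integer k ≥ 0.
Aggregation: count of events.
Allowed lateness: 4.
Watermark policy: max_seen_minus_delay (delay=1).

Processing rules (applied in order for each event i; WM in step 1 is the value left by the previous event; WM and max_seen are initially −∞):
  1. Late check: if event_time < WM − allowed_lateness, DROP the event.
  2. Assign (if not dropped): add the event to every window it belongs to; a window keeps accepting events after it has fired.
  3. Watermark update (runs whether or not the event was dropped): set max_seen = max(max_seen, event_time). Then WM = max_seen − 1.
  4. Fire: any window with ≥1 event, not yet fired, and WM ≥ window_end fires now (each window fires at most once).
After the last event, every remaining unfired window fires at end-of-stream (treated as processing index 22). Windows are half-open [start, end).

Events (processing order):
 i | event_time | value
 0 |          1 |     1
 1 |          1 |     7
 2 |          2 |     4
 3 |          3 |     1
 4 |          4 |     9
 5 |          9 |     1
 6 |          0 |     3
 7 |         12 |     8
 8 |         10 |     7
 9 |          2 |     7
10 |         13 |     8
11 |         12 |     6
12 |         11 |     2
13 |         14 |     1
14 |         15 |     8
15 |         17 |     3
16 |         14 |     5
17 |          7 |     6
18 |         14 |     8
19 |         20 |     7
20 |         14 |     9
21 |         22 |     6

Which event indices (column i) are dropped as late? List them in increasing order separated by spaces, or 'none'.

6 9 17 20

i=0 t=1 v=1: → [0,2); WM=0
i=1 t=1 v=7: → [0,2); WM=0
i=2 t=2 v=4: → [2,4); WM=1
i=3 t=3 v=1: → [2,4); WM=2; [0,2) fires=2
i=4 t=4 v=9: → [4,6); WM=3
i=5 t=9 v=1: → [8,10); WM=8; [2,4) fires=2 [4,6) fires=1
i=6 t=0 v=3: DROP (t<8-4); WM=8
i=7 t=12 v=8: → [12,14); WM=11; [8,10) fires=1
i=8 t=10 v=7: → [10,12); WM=11
i=9 t=2 v=7: DROP (t<11-4); WM=11
i=10 t=13 v=8: → [12,14); WM=12; [10,12) fires=1
i=11 t=12 v=6: → [12,14); WM=12
i=12 t=11 v=2: → [10,12); WM=12
i=13 t=14 v=1: → [14,16); WM=13
i=14 t=15 v=8: → [14,16); WM=14; [12,14) fires=3
i=15 t=17 v=3: → [16,18); WM=16; [14,16) fires=2
i=16 t=14 v=5: → [14,16); WM=16
i=17 t=7 v=6: DROP (t<16-4); WM=16
i=18 t=14 v=8: → [14,16); WM=16
i=19 t=20 v=7: → [20,22); WM=19; [16,18) fires=1
i=20 t=14 v=9: DROP (t<19-4); WM=19
i=21 t=22 v=6: → [22,24); WM=21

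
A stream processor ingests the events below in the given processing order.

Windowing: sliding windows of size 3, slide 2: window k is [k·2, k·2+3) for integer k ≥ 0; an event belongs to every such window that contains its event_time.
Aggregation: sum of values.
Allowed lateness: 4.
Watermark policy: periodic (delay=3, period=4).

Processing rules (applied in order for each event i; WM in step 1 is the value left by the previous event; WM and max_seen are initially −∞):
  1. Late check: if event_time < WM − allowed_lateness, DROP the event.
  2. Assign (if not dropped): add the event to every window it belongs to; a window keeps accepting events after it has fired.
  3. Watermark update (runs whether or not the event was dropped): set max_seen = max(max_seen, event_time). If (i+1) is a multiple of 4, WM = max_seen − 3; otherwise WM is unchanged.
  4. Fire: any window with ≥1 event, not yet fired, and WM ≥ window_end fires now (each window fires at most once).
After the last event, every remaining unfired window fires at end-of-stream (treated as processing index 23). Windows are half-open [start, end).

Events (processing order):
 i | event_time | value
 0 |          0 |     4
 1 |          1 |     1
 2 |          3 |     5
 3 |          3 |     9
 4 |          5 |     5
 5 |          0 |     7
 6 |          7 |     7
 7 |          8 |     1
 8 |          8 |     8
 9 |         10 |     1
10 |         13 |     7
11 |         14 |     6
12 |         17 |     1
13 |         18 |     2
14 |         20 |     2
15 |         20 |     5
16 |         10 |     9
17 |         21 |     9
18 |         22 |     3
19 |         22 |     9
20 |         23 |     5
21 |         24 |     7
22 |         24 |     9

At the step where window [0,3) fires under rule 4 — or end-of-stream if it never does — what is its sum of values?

12

i=0 t=0 v=4: → [0,3); WM=−∞
i=1 t=1 v=1: → [0,3); WM=−∞
i=2 t=3 v=5: → [2,5); WM=−∞
i=3 t=3 v=9: → [2,5); WM=0
i=4 t=5 v=5: → [4,7); WM=0
i=5 t=0 v=7: → [0,3); WM=0
i=6 t=7 v=7: → [6,9); WM=0
i=7 t=8 v=1: → [8,11),[6,9); WM=5; [0,3) fires=12 [2,5) fires=14
i=8 t=8 v=8: → [8,11),[6,9); WM=5
i=9 t=10 v=1: → [10,13),[8,11); WM=5
i=10 t=13 v=7: → [12,15); WM=5
i=11 t=14 v=6: → [14,17),[12,15); WM=11; [4,7) fires=5 [6,9) fires=16 [8,11) fires=10
i=12 t=17 v=1: → [16,19); WM=11
i=13 t=18 v=2: → [18,21),[16,19); WM=11
i=14 t=20 v=2: → [20,23),[18,21); WM=11
i=15 t=20 v=5: → [20,23),[18,21); WM=17; [10,13) fires=1 [12,15) fires=13 [14,17) fires=6
i=16 t=10 v=9: DROP (t<17-4); WM=17
i=17 t=21 v=9: → [20,23); WM=17
i=18 t=22 v=3: → [22,25),[20,23); WM=17
i=19 t=22 v=9: → [22,25),[20,23); WM=19; [16,19) fires=3
i=20 t=23 v=5: → [22,25); WM=19
i=21 t=24 v=7: → [24,27),[22,25); WM=19
i=22 t=24 v=9: → [24,27),[22,25); WM=19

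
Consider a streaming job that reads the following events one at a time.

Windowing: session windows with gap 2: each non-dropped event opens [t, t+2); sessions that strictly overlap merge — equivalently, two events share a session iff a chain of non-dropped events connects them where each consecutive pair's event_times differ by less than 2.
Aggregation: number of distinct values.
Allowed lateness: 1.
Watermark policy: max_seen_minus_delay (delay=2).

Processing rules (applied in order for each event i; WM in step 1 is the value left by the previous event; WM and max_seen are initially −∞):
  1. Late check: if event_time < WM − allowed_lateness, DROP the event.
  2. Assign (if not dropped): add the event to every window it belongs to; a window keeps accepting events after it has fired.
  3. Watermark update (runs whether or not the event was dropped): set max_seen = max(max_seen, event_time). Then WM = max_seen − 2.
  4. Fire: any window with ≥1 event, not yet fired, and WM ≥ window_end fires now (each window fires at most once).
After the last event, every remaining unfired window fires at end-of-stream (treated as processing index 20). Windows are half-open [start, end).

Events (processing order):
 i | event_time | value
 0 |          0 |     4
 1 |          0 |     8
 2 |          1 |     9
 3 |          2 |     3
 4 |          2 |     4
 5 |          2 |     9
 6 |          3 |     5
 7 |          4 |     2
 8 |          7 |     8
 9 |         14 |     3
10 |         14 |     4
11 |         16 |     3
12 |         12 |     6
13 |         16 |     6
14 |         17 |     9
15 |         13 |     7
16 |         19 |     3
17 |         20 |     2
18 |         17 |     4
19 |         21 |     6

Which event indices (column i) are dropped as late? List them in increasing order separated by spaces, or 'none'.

i=0 t=0 v=4: → [0,2); WM=-2
i=1 t=0 v=8: → [0,2); WM=-2
i=2 t=1 v=9: → [0,3); WM=-1
i=3 t=2 v=3: → [0,4); WM=0
i=4 t=2 v=4: → [0,4); WM=0
i=5 t=2 v=9: → [0,4); WM=0
i=6 t=3 v=5: → [0,5); WM=1
i=7 t=4 v=2: → [0,6); WM=2
i=8 t=7 v=8: → [7,9); WM=5
i=9 t=14 v=3: → [14,16); WM=12
i=10 t=14 v=4: → [14,16); WM=12
i=11 t=16 v=3: → [16,18); WM=14
i=12 t=12 v=6: DROP (t<14-1); WM=14
i=13 t=16 v=6: → [16,18); WM=14
i=14 t=17 v=9: → [16,19); WM=15
i=15 t=13 v=7: DROP (t<15-1); WM=15
i=16 t=19 v=3: → [19,21); WM=17
i=17 t=20 v=2: → [19,22); WM=18
i=18 t=17 v=4: → [16,19); WM=18
i=19 t=21 v=6: → [19,23); WM=19

12 15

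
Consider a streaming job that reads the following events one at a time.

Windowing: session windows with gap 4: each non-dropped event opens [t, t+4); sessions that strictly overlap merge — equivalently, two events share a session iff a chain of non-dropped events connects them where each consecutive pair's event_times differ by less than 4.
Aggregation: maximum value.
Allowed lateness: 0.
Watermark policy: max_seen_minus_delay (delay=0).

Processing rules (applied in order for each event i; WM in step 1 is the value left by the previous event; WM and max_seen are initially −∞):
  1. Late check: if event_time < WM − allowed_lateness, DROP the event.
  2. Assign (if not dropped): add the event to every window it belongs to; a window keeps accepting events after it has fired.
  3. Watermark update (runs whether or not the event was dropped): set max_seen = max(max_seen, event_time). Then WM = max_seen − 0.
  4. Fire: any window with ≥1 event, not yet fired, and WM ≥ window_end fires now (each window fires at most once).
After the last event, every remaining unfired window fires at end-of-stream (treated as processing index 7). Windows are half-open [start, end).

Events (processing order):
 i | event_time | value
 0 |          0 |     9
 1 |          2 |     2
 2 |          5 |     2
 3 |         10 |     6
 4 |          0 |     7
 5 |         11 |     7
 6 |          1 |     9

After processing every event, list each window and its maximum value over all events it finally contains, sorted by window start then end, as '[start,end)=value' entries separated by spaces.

[0,9)=9 [10,15)=7

i=0 t=0 v=9: → [0,4); WM=0
i=1 t=2 v=2: → [0,6); WM=2
i=2 t=5 v=2: → [0,9); WM=5
i=3 t=10 v=6: → [10,14); WM=10
i=4 t=0 v=7: DROP (t<10-0); WM=10
i=5 t=11 v=7: → [10,15); WM=11
i=6 t=1 v=9: DROP (t<11-0); WM=11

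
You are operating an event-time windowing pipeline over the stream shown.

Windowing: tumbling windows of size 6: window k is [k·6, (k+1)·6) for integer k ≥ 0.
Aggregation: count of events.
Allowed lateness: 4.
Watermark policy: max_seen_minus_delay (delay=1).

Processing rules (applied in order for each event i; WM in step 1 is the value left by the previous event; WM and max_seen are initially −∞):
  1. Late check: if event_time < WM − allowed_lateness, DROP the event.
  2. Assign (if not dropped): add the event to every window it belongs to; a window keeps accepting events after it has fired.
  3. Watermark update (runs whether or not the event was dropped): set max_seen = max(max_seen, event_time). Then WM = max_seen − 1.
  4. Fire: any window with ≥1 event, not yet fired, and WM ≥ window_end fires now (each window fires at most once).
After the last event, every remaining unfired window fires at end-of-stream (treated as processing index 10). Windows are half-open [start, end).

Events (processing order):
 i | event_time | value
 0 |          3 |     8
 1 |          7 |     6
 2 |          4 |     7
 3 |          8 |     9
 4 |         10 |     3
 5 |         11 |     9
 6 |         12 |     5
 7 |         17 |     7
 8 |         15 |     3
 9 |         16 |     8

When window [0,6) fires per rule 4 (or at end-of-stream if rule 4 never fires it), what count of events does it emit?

i=0 t=3 v=8: → [0,6); WM=2
i=1 t=7 v=6: → [6,12); WM=6; [0,6) fires=1
i=2 t=4 v=7: → [0,6); WM=6
i=3 t=8 v=9: → [6,12); WM=7
i=4 t=10 v=3: → [6,12); WM=9
i=5 t=11 v=9: → [6,12); WM=10
i=6 t=12 v=5: → [12,18); WM=11
i=7 t=17 v=7: → [12,18); WM=16; [6,12) fires=4
i=8 t=15 v=3: → [12,18); WM=16
i=9 t=16 v=8: → [12,18); WM=16

1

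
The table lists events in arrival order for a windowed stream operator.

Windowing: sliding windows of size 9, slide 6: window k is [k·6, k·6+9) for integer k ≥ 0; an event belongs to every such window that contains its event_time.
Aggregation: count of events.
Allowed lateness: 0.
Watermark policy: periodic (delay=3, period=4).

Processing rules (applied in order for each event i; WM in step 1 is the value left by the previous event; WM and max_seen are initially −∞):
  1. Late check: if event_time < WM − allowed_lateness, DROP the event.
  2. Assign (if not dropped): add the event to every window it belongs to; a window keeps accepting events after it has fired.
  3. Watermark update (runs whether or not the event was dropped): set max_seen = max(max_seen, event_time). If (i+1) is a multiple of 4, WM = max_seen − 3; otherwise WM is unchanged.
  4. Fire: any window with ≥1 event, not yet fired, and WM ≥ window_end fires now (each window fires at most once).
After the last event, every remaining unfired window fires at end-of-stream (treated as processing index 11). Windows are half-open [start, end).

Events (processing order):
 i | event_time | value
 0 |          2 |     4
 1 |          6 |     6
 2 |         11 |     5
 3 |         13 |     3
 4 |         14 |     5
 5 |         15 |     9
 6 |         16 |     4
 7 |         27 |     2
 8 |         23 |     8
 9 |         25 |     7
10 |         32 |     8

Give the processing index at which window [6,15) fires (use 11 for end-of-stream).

i=0 t=2 v=4: → [0,9); WM=−∞
i=1 t=6 v=6: → [6,15),[0,9); WM=−∞
i=2 t=11 v=5: → [6,15); WM=−∞
i=3 t=13 v=3: → [12,21),[6,15); WM=10; [0,9) fires=2
i=4 t=14 v=5: → [12,21),[6,15); WM=10
i=5 t=15 v=9: → [12,21); WM=10
i=6 t=16 v=4: → [12,21); WM=10
i=7 t=27 v=2: → [24,33); WM=24; [6,15) fires=4 [12,21) fires=4
i=8 t=23 v=8: DROP (t<24-0); WM=24
i=9 t=25 v=7: → [24,33),[18,27); WM=24
i=10 t=32 v=8: → [30,39),[24,33); WM=24

7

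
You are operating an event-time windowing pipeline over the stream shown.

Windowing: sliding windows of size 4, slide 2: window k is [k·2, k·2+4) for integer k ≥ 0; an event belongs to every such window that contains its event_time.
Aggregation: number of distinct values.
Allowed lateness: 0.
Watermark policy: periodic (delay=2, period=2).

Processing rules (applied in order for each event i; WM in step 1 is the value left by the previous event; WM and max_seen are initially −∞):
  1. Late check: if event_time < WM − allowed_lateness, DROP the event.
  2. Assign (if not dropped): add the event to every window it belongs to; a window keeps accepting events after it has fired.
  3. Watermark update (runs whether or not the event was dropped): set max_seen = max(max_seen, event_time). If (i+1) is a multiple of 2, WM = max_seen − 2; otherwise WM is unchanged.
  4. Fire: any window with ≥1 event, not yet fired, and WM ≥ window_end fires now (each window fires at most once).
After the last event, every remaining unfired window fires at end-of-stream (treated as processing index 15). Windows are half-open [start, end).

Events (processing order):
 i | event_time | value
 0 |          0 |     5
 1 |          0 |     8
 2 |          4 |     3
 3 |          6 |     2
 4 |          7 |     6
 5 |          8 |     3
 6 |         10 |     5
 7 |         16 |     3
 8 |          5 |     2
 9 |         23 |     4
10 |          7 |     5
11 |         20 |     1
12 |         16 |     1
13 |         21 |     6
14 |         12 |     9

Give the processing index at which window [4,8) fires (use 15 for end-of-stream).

i=0 t=0 v=5: → [0,4); WM=−∞
i=1 t=0 v=8: → [0,4); WM=-2
i=2 t=4 v=3: → [4,8),[2,6); WM=-2
i=3 t=6 v=2: → [6,10),[4,8); WM=4; [0,4) fires=2
i=4 t=7 v=6: → [6,10),[4,8); WM=4
i=5 t=8 v=3: → [8,12),[6,10); WM=6; [2,6) fires=1
i=6 t=10 v=5: → [10,14),[8,12); WM=6
i=7 t=16 v=3: → [16,20),[14,18); WM=14; [4,8) fires=3 [6,10) fires=3 [8,12) fires=2 [10,14) fires=1
i=8 t=5 v=2: DROP (t<14-0); WM=14
i=9 t=23 v=4: → [22,26),[20,24); WM=21; [14,18) fires=1 [16,20) fires=1
i=10 t=7 v=5: DROP (t<21-0); WM=21
i=11 t=20 v=1: DROP (t<21-0); WM=21
i=12 t=16 v=1: DROP (t<21-0); WM=21
i=13 t=21 v=6: → [20,24),[18,22); WM=21
i=14 t=12 v=9: DROP (t<21-0); WM=21

7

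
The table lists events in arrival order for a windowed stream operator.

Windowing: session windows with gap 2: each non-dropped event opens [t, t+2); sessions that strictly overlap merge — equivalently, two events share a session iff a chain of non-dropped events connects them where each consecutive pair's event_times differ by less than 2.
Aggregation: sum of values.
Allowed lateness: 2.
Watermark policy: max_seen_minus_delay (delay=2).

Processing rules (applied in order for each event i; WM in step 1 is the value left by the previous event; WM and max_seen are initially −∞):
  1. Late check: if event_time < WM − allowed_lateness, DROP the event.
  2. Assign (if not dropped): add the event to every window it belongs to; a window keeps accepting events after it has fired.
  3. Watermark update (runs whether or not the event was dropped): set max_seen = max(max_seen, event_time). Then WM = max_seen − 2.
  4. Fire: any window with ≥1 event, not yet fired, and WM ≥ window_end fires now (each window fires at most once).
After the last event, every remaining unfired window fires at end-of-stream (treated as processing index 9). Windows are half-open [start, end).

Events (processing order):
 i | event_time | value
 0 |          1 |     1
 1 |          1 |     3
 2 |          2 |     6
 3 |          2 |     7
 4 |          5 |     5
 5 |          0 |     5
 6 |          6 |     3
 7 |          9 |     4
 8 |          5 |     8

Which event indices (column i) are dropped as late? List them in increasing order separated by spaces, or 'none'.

5

i=0 t=1 v=1: → [1,3); WM=-1
i=1 t=1 v=3: → [1,3); WM=-1
i=2 t=2 v=6: → [1,4); WM=0
i=3 t=2 v=7: → [1,4); WM=0
i=4 t=5 v=5: → [5,7); WM=3
i=5 t=0 v=5: DROP (t<3-2); WM=3
i=6 t=6 v=3: → [5,8); WM=4
i=7 t=9 v=4: → [9,11); WM=7
i=8 t=5 v=8: → [5,8); WM=7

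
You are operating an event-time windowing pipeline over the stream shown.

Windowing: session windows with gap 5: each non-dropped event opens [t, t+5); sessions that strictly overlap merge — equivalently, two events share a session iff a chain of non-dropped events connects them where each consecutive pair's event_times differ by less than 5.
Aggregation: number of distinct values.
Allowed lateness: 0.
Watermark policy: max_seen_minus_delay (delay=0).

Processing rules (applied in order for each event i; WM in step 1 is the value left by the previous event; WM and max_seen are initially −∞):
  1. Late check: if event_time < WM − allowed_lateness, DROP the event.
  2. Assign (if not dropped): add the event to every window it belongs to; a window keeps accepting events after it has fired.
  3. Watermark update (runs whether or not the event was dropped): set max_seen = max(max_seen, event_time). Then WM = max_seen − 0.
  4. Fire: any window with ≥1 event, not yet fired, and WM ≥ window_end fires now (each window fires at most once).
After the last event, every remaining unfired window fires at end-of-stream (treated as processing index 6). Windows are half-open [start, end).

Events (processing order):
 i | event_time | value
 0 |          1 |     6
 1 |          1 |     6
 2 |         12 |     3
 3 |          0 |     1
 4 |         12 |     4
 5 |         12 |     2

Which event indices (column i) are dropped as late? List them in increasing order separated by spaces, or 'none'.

i=0 t=1 v=6: → [1,6); WM=1
i=1 t=1 v=6: → [1,6); WM=1
i=2 t=12 v=3: → [12,17); WM=12
i=3 t=0 v=1: DROP (t<12-0); WM=12
i=4 t=12 v=4: → [12,17); WM=12
i=5 t=12 v=2: → [12,17); WM=12

3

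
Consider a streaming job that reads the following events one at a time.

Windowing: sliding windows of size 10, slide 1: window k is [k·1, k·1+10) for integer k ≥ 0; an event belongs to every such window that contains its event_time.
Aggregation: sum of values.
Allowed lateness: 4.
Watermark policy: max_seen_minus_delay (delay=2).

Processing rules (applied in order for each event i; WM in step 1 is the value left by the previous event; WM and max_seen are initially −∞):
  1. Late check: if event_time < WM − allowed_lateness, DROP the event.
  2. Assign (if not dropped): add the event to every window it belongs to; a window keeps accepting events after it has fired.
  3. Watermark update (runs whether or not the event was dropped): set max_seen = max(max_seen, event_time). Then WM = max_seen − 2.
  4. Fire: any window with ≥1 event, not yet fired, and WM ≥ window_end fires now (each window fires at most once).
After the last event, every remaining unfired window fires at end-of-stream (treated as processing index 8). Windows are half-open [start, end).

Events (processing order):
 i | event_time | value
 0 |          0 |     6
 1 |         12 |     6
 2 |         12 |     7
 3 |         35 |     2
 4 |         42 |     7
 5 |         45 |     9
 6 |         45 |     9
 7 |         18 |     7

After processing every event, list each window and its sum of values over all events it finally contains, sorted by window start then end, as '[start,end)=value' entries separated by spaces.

[0,10)=6 [3,13)=13 [4,14)=13 [5,15)=13 [6,16)=13 [7,17)=13 [8,18)=13 [9,19)=13 [10,20)=13 [11,21)=13 [12,22)=13 [26,36)=2 [27,37)=2 [28,38)=2 [29,39)=2 [30,40)=2 [31,41)=2 [32,42)=2 [33,43)=9 [34,44)=9 [35,45)=9 [36,46)=25 [37,47)=25 [38,48)=25 [39,49)=25 [40,50)=25 [41,51)=25 [42,52)=25 [43,53)=18 [44,54)=18 [45,55)=18

i=0 t=0 v=6: → [0,10); WM=-2
i=1 t=12 v=6: → [12,22),[11,21),[10,20),[9,19),[8,18),[7,17),[6,16),[5,15),[4,14),[3,13); WM=10; [0,10) fires=6
i=2 t=12 v=7: → [12,22),[11,21),[10,20),[9,19),[8,18),[7,17),[6,16),[5,15),[4,14),[3,13); WM=10
i=3 t=35 v=2: → [35,45),[34,44),[33,43),[32,42),[31,41),[30,40),[29,39),[28,38),[27,37),[26,36); WM=33; [3,13) fires=13 [4,14) fires=13 [5,15) fires=13 [6,16) fires=13 [7,17) fires=13 [8,18) fires=13 [9,19) fires=13 [10,20) fires=13 [11,21) fires=13 [12,22) fires=13
i=4 t=42 v=7: → [42,52),[41,51),[40,50),[39,49),[38,48),[37,47),[36,46),[35,45),[34,44),[33,43); WM=40; [26,36) fires=2 [27,37) fires=2 [28,38) fires=2 [29,39) fires=2 [30,40) fires=2
i=5 t=45 v=9: → [45,55),[44,54),[43,53),[42,52),[41,51),[40,50),[39,49),[38,48),[37,47),[36,46); WM=43; [31,41) fires=2 [32,42) fires=2 [33,43) fires=9
i=6 t=45 v=9: → [45,55),[44,54),[43,53),[42,52),[41,51),[40,50),[39,49),[38,48),[37,47),[36,46); WM=43
i=7 t=18 v=7: DROP (t<43-4); WM=43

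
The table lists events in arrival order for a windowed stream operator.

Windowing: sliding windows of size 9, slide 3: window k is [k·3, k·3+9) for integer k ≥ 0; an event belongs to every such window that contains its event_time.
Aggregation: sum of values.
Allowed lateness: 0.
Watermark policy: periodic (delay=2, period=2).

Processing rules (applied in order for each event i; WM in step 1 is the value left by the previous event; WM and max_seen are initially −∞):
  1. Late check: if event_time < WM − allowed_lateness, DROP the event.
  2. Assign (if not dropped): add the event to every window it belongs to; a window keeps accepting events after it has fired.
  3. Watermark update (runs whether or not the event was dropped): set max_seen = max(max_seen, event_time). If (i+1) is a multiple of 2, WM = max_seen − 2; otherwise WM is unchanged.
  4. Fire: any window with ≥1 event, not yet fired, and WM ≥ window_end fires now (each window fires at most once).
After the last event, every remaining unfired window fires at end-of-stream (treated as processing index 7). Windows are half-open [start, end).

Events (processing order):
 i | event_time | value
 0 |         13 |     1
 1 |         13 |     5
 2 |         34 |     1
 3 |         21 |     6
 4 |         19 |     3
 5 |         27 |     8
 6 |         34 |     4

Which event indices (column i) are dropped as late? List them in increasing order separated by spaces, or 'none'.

4 5

i=0 t=13 v=1: → [12,21),[9,18),[6,15); WM=−∞
i=1 t=13 v=5: → [12,21),[9,18),[6,15); WM=11
i=2 t=34 v=1: → [33,42),[30,39),[27,36); WM=11
i=3 t=21 v=6: → [21,30),[18,27),[15,24); WM=32; [6,15) fires=6 [9,18) fires=6 [12,21) fires=6 [15,24) fires=6 [18,27) fires=6 [21,30) fires=6
i=4 t=19 v=3: DROP (t<32-0); WM=32
i=5 t=27 v=8: DROP (t<32-0); WM=32
i=6 t=34 v=4: → [33,42),[30,39),[27,36); WM=32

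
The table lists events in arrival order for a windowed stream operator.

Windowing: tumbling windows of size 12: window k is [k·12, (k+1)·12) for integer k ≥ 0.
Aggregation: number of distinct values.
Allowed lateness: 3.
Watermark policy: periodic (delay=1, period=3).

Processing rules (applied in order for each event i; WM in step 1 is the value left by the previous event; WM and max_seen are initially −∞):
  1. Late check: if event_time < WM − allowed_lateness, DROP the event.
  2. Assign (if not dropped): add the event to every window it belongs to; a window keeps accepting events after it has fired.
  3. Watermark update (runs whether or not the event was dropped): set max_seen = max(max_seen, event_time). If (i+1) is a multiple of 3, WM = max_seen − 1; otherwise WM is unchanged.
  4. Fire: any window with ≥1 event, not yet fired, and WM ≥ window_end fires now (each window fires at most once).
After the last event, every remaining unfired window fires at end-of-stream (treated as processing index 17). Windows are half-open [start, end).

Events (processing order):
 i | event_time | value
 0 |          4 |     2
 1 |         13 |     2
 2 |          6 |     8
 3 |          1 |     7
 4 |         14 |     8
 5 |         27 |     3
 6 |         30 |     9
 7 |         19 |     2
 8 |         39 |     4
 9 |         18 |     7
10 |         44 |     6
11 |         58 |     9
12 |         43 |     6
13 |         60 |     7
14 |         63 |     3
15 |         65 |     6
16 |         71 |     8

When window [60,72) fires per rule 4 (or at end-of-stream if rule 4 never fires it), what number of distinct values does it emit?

4

i=0 t=4 v=2: → [0,12); WM=−∞
i=1 t=13 v=2: → [12,24); WM=−∞
i=2 t=6 v=8: → [0,12); WM=12; [0,12) fires=2
i=3 t=1 v=7: DROP (t<12-3); WM=12
i=4 t=14 v=8: → [12,24); WM=12
i=5 t=27 v=3: → [24,36); WM=26; [12,24) fires=2
i=6 t=30 v=9: → [24,36); WM=26
i=7 t=19 v=2: DROP (t<26-3); WM=26
i=8 t=39 v=4: → [36,48); WM=38; [24,36) fires=2
i=9 t=18 v=7: DROP (t<38-3); WM=38
i=10 t=44 v=6: → [36,48); WM=38
i=11 t=58 v=9: → [48,60); WM=57; [36,48) fires=2
i=12 t=43 v=6: DROP (t<57-3); WM=57
i=13 t=60 v=7: → [60,72); WM=57
i=14 t=63 v=3: → [60,72); WM=62; [48,60) fires=1
i=15 t=65 v=6: → [60,72); WM=62
i=16 t=71 v=8: → [60,72); WM=62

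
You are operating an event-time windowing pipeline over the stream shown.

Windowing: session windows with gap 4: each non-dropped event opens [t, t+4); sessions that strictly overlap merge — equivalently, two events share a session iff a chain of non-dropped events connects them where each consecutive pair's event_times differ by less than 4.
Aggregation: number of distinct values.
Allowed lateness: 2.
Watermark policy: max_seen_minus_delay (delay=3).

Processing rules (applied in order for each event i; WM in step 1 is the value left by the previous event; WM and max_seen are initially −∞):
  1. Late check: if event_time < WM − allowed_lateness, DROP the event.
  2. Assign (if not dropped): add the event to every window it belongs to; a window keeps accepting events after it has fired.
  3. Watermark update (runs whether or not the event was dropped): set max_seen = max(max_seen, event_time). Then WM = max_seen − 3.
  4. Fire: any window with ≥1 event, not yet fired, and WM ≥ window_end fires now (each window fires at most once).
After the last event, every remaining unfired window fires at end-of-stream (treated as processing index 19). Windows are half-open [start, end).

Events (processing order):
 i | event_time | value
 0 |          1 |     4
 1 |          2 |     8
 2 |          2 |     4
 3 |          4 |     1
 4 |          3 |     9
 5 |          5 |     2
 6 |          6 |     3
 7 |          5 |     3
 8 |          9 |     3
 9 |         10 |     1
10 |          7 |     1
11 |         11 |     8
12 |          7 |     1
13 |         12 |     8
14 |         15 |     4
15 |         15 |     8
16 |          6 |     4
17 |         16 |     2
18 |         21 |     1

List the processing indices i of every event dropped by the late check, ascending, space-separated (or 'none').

i=0 t=1 v=4: → [1,5); WM=-2
i=1 t=2 v=8: → [1,6); WM=-1
i=2 t=2 v=4: → [1,6); WM=-1
i=3 t=4 v=1: → [1,8); WM=1
i=4 t=3 v=9: → [1,8); WM=1
i=5 t=5 v=2: → [1,9); WM=2
i=6 t=6 v=3: → [1,10); WM=3
i=7 t=5 v=3: → [1,10); WM=3
i=8 t=9 v=3: → [1,13); WM=6
i=9 t=10 v=1: → [1,14); WM=7
i=10 t=7 v=1: → [1,14); WM=7
i=11 t=11 v=8: → [1,15); WM=8
i=12 t=7 v=1: → [1,15); WM=8
i=13 t=12 v=8: → [1,16); WM=9
i=14 t=15 v=4: → [1,19); WM=12
i=15 t=15 v=8: → [1,19); WM=12
i=16 t=6 v=4: DROP (t<12-2); WM=12
i=17 t=16 v=2: → [1,20); WM=13
i=18 t=21 v=1: → [21,25); WM=18

16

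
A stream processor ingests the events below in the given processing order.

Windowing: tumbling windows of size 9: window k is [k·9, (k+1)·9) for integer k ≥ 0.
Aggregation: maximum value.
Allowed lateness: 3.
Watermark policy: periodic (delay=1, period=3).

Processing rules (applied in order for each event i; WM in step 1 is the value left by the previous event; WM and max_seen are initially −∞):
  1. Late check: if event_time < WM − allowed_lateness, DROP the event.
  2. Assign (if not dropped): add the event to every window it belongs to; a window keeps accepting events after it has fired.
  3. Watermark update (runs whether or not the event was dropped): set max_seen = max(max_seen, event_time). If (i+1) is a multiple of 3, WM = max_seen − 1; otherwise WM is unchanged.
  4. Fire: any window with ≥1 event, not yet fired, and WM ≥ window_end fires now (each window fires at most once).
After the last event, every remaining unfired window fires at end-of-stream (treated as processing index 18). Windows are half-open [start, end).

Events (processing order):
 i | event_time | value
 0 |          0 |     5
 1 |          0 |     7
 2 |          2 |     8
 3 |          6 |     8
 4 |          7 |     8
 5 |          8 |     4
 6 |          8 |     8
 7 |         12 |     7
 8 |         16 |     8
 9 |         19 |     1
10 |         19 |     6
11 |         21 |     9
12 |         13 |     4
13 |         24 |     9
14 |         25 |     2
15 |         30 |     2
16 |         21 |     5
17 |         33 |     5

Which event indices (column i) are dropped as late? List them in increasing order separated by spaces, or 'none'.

i=0 t=0 v=5: → [0,9); WM=−∞
i=1 t=0 v=7: → [0,9); WM=−∞
i=2 t=2 v=8: → [0,9); WM=1
i=3 t=6 v=8: → [0,9); WM=1
i=4 t=7 v=8: → [0,9); WM=1
i=5 t=8 v=4: → [0,9); WM=7
i=6 t=8 v=8: → [0,9); WM=7
i=7 t=12 v=7: → [9,18); WM=7
i=8 t=16 v=8: → [9,18); WM=15; [0,9) fires=8
i=9 t=19 v=1: → [18,27); WM=15
i=10 t=19 v=6: → [18,27); WM=15
i=11 t=21 v=9: → [18,27); WM=20; [9,18) fires=8
i=12 t=13 v=4: DROP (t<20-3); WM=20
i=13 t=24 v=9: → [18,27); WM=20
i=14 t=25 v=2: → [18,27); WM=24
i=15 t=30 v=2: → [27,36); WM=24
i=16 t=21 v=5: → [18,27); WM=24
i=17 t=33 v=5: → [27,36); WM=32; [18,27) fires=9

12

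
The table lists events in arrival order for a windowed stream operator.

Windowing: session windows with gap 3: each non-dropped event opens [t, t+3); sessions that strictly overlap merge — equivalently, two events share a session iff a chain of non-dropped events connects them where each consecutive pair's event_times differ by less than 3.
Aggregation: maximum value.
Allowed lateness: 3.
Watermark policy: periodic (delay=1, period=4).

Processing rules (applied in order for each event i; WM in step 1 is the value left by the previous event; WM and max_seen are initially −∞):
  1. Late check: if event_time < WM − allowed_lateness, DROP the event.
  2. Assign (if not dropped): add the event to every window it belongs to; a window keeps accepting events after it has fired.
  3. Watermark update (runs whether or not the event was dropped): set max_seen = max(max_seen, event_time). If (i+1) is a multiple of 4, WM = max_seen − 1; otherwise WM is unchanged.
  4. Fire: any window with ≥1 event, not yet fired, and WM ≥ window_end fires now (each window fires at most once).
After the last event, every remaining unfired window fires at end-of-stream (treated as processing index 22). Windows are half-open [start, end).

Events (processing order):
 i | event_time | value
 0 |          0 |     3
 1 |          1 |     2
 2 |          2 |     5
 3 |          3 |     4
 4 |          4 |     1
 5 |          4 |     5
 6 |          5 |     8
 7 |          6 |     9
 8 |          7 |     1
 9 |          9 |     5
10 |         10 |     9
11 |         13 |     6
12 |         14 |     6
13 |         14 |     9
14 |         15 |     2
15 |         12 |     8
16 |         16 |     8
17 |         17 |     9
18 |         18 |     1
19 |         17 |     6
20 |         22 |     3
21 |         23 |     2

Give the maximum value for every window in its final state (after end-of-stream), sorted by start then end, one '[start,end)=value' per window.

i=0 t=0 v=3: → [0,3); WM=−∞
i=1 t=1 v=2: → [0,4); WM=−∞
i=2 t=2 v=5: → [0,5); WM=−∞
i=3 t=3 v=4: → [0,6); WM=2
i=4 t=4 v=1: → [0,7); WM=2
i=5 t=4 v=5: → [0,7); WM=2
i=6 t=5 v=8: → [0,8); WM=2
i=7 t=6 v=9: → [0,9); WM=5
i=8 t=7 v=1: → [0,10); WM=5
i=9 t=9 v=5: → [0,12); WM=5
i=10 t=10 v=9: → [0,13); WM=5
i=11 t=13 v=6: → [13,16); WM=12
i=12 t=14 v=6: → [13,17); WM=12
i=13 t=14 v=9: → [13,17); WM=12
i=14 t=15 v=2: → [13,18); WM=12
i=15 t=12 v=8: → [0,18); WM=14
i=16 t=16 v=8: → [0,19); WM=14
i=17 t=17 v=9: → [0,20); WM=14
i=18 t=18 v=1: → [0,21); WM=14
i=19 t=17 v=6: → [0,21); WM=17
i=20 t=22 v=3: → [22,25); WM=17
i=21 t=23 v=2: → [22,26); WM=17

[0,21)=9 [22,26)=3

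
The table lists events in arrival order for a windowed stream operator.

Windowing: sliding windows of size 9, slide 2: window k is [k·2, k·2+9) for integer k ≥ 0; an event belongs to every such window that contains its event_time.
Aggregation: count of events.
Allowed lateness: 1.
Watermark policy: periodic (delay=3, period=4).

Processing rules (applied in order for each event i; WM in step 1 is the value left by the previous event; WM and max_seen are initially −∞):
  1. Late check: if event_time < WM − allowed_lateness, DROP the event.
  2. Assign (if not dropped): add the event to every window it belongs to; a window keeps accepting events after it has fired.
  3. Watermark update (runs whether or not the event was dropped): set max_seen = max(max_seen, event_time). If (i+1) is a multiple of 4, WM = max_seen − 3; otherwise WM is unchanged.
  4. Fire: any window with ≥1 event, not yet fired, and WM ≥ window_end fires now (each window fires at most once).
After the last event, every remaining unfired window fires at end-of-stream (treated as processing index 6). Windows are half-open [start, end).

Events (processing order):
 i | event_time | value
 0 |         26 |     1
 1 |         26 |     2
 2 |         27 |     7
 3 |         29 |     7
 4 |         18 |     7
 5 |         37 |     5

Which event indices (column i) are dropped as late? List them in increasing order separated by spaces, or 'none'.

4

i=0 t=26 v=1: → [26,35),[24,33),[22,31),[20,29),[18,27); WM=−∞
i=1 t=26 v=2: → [26,35),[24,33),[22,31),[20,29),[18,27); WM=−∞
i=2 t=27 v=7: → [26,35),[24,33),[22,31),[20,29); WM=−∞
i=3 t=29 v=7: → [28,37),[26,35),[24,33),[22,31); WM=26
i=4 t=18 v=7: DROP (t<26-1); WM=26
i=5 t=37 v=5: → [36,45),[34,43),[32,41),[30,39); WM=26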